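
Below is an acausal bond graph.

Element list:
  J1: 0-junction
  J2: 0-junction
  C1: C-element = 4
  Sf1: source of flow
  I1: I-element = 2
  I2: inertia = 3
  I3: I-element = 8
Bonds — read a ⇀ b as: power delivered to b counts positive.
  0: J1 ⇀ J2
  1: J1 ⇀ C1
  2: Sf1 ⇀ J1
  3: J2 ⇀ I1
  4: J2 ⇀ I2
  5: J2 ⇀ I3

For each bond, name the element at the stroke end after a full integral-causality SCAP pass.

bond 0 |J2
bond 1 |J1
bond 2 |Sf1
bond 3 |I1
bond 4 |I2
bond 5 |I3

b2 |Sf1  (Sf1 fixes flow; stroke at Sf1)
b1 |J1  (C1 outputs effort q/C1)
b0 |J2  (0-jn J1 has e-setter on 1)
b3 |I1  (common-e at J2 fixed by 0)
b4 |I2  (J2 effort already set via bond 0)
b5 |I3  (0-jn J2 has e-setter on 0)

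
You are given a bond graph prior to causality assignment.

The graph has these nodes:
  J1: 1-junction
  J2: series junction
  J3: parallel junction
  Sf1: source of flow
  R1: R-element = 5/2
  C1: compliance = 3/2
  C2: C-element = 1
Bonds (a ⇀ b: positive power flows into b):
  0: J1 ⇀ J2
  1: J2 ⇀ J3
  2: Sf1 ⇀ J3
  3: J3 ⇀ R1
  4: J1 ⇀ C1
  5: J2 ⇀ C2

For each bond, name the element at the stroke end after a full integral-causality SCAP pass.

β2 stroke→Sf1  (Sf1: flow source, stroke at near end)
β4 stroke→J1  (C1 integral (e out))
β0 stroke→J2  (J1: last free bond brings flow in)
β5 stroke→J2  (C2 integral (e out))
β1 stroke→J3  (only one flow-in slot at J2)
β3 stroke→R1  (common-e at J3 fixed by 1)

β0 |J2
β1 |J3
β2 |Sf1
β3 |R1
β4 |J1
β5 |J2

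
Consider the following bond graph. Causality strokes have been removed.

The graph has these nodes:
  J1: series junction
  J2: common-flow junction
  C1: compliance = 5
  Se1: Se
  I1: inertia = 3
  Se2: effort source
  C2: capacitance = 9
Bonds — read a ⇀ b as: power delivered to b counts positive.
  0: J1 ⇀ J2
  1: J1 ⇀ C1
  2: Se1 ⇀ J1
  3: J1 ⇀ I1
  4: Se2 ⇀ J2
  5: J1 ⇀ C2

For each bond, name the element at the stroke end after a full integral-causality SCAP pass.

bond 2 →J1  (source Se1 imposes e)
bond 4 →J2  (Se2 fixes effort; stroke away)
bond 0 →J1  (J2: last free bond brings flow in)
bond 1 →J1  (C1 integral (e out))
bond 3 →I1  (I1: I, integral causality)
bond 5 →J1  (1-jn J1 has f-setter on 3)

#0 |J1
#1 |J1
#2 |J1
#3 |I1
#4 |J2
#5 |J1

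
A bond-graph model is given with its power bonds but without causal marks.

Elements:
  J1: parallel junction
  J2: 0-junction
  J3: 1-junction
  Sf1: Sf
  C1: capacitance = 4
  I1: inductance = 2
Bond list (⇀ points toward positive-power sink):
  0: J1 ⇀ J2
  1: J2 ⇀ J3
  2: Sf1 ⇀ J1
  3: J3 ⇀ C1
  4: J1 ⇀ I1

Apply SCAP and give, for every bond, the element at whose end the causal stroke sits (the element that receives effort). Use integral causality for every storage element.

bond 2 →Sf1  (Sf1 fixes flow; stroke at Sf1)
bond 3 →J3  (prefer integral on C1)
bond 1 →J2  (J3: last free bond brings flow in)
bond 0 →J1  (J2: bond 1 brought effort, rest push out)
bond 4 →I1  (0-jn J1 has e-setter on 0)

#0 |J1
#1 |J2
#2 |Sf1
#3 |J3
#4 |I1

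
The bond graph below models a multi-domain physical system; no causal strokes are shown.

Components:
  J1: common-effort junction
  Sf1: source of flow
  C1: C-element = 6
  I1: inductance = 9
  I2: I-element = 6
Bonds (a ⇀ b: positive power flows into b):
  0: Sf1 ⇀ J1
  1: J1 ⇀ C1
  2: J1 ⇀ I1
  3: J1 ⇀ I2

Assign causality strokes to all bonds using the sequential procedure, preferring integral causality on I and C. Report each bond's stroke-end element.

β0 stroke at Sf1
β1 stroke at J1
β2 stroke at I1
β3 stroke at I2

bond 0 →Sf1  (Sf1 fixes flow; stroke at Sf1)
bond 1 →J1  (C1 outputs effort q/C1)
bond 2 →I1  (common-e at J1 fixed by 1)
bond 3 →I2  (J1 effort already set via bond 1)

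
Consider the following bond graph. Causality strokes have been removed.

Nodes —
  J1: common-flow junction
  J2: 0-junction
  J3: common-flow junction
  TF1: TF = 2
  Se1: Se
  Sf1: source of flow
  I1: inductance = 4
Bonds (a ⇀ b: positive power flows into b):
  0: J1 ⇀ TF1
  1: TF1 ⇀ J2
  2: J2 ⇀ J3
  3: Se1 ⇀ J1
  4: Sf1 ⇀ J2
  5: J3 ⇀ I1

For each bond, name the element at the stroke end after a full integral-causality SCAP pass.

β3 stroke→J1  (Se1 fixes effort; stroke away)
β4 stroke→Sf1  (Sf1: flow source, stroke at near end)
β0 stroke→TF1  (closing 1-jn rule on J1)
β1 stroke→J2  (TF TF1: opposite of bond 0)
β2 stroke→J3  (J2 effort already set via bond 1)
β5 stroke→I1  (J3 needs exactly one f-in)

#0 →TF1
#1 →J2
#2 →J3
#3 →J1
#4 →Sf1
#5 →I1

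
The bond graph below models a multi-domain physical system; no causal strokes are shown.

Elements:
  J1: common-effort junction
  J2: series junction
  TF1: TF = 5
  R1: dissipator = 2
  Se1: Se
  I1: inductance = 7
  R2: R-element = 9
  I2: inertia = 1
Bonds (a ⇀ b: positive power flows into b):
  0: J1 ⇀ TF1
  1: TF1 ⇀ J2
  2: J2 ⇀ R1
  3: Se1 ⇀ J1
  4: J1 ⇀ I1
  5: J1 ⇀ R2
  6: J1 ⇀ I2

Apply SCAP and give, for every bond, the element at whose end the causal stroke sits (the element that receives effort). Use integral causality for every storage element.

bond 0 →TF1
bond 1 →J2
bond 2 →R1
bond 3 →J1
bond 4 →I1
bond 5 →R2
bond 6 →I2

b3 stroke at J1  (Se1 (Se) sets effort on bond)
b0 stroke at TF1  (J1 effort already set via bond 3)
b4 stroke at I1  (J1: bond 3 brought effort, rest push out)
b5 stroke at R2  (J1 effort already set via bond 3)
b6 stroke at I2  (J1 effort already set via bond 3)
b1 stroke at J2  (TF1 one-in-one-out from 0)
b2 stroke at R1  (J2 needs exactly one f-in)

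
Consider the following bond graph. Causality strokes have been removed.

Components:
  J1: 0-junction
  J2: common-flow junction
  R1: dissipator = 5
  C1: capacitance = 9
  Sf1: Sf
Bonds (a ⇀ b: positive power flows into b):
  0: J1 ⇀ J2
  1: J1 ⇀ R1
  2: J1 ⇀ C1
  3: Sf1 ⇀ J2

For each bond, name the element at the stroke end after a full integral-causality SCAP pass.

β0 stroke→J2
β1 stroke→R1
β2 stroke→J1
β3 stroke→Sf1

b3 →Sf1  (source Sf1 imposes f)
b0 →J2  (J2 flow already set via bond 3)
b2 →J1  (prefer integral on C1)
b1 →R1  (J1: bond 2 brought effort, rest push out)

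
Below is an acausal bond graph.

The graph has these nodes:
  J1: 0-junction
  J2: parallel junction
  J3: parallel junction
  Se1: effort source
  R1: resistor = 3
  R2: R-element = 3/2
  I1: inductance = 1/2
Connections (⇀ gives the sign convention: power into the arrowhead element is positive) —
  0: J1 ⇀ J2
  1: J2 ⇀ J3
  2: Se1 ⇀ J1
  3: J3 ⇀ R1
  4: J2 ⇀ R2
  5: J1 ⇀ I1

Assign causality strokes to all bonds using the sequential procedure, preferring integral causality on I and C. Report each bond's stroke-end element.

b2 stroke→J1  (Se1 (Se) sets effort on bond)
b0 stroke→J2  (0-jn J1 has e-setter on 2)
b5 stroke→I1  (J1: bond 2 brought effort, rest push out)
b1 stroke→J3  (common-e at J2 fixed by 0)
b4 stroke→R2  (common-e at J2 fixed by 0)
b3 stroke→R1  (J3 effort already set via bond 1)

b0 stroke at J2
b1 stroke at J3
b2 stroke at J1
b3 stroke at R1
b4 stroke at R2
b5 stroke at I1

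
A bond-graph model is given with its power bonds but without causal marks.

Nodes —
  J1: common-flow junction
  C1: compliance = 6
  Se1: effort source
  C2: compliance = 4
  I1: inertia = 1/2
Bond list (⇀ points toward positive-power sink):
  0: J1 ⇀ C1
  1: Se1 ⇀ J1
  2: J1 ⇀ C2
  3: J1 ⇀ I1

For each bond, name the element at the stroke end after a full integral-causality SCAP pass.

β0 →J1
β1 →J1
β2 →J1
β3 →I1

b1 stroke at J1  (Se1 fixes effort; stroke away)
b0 stroke at J1  (C1 outputs effort q/C1)
b2 stroke at J1  (C2 outputs effort q/C2)
b3 stroke at I1  (J1: last free bond brings flow in)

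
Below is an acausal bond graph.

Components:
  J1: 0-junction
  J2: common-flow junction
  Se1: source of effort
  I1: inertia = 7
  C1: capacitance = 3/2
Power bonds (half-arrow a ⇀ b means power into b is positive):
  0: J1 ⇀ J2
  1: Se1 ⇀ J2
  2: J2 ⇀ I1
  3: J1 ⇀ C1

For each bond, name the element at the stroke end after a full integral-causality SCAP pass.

#1 →J2  (Se1: effort source, stroke at far end)
#2 →I1  (I1: I, integral causality)
#0 →J2  (common-f at J2 fixed by 2)
#3 →J1  (J1: last free bond brings effort in)

β0 |J2
β1 |J2
β2 |I1
β3 |J1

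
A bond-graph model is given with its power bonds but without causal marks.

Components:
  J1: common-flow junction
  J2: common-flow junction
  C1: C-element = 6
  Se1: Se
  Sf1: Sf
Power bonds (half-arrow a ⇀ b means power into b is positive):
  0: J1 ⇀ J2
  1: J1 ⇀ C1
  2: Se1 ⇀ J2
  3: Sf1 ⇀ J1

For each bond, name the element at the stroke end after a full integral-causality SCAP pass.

β2 →J2  (Se1: effort source, stroke at far end)
β3 →Sf1  (Sf1 (Sf) sets flow on bond)
β0 →J1  (1-jn J1 has f-setter on 3)
β1 →J1  (J1 flow already set via bond 3)

#0 →J1
#1 →J1
#2 →J2
#3 →Sf1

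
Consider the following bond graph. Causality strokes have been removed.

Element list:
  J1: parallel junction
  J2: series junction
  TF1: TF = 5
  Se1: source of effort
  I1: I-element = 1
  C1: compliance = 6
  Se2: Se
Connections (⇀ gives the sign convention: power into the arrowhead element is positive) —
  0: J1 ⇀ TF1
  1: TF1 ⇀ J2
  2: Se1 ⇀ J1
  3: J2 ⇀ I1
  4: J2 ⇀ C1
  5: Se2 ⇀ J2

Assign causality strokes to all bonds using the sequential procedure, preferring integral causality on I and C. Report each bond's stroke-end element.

bond 2 →J1  (Se1: effort source, stroke at far end)
bond 5 →J2  (Se2: effort source, stroke at far end)
bond 0 →TF1  (common-e at J1 fixed by 2)
bond 1 →J2  (TF1 one-in-one-out from 0)
bond 3 →I1  (I1 outputs flow p/I1)
bond 4 →J2  (1-jn J2 has f-setter on 3)

bond 0 stroke→TF1
bond 1 stroke→J2
bond 2 stroke→J1
bond 3 stroke→I1
bond 4 stroke→J2
bond 5 stroke→J2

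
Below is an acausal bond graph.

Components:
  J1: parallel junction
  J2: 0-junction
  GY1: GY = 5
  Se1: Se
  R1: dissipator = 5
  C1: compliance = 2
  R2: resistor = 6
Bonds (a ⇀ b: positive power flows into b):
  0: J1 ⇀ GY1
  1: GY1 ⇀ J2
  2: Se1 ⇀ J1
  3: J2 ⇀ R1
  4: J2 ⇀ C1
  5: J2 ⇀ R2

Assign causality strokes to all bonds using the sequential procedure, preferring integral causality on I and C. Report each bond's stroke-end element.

b2 stroke→J1  (Se1: effort source, stroke at far end)
b0 stroke→GY1  (J1: bond 2 brought effort, rest push out)
b1 stroke→GY1  (GY GY1: same side as bond 0)
b4 stroke→J2  (C1 integral (e out))
b3 stroke→R1  (J2: bond 4 brought effort, rest push out)
b5 stroke→R2  (J2 effort already set via bond 4)

β0 →GY1
β1 →GY1
β2 →J1
β3 →R1
β4 →J2
β5 →R2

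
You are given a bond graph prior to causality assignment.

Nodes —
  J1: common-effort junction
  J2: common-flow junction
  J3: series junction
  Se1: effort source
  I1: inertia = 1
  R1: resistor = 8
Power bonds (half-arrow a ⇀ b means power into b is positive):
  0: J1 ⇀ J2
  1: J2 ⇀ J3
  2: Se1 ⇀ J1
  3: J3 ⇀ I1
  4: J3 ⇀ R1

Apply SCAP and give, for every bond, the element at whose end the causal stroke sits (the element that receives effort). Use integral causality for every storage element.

bond 0 stroke at J2
bond 1 stroke at J3
bond 2 stroke at J1
bond 3 stroke at I1
bond 4 stroke at J3

bond 2 →J1  (Se1 (Se) sets effort on bond)
bond 0 →J2  (0-jn J1 has e-setter on 2)
bond 1 →J3  (only one flow-in slot at J2)
bond 3 →I1  (prefer integral on I1)
bond 4 →J3  (J3 flow already set via bond 3)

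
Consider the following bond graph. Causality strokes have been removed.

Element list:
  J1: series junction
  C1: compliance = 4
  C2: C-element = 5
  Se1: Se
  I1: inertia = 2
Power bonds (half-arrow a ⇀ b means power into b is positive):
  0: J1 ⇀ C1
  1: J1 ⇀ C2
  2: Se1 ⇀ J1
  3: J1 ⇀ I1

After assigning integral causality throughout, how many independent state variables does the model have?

b2 →J1  (Se1 (Se) sets effort on bond)
b0 →J1  (C1 integral (e out))
b1 →J1  (C2: C, integral causality)
b3 →I1  (J1 needs exactly one f-in)

3  (C1, C2, I1 all integral)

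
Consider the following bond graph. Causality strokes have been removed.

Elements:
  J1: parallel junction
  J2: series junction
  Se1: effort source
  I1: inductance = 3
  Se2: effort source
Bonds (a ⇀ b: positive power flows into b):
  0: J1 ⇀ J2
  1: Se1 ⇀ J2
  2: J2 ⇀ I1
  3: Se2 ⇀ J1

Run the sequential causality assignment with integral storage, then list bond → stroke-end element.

#0 stroke at J2
#1 stroke at J2
#2 stroke at I1
#3 stroke at J1

b1 →J2  (Se1: effort source, stroke at far end)
b3 →J1  (source Se2 imposes e)
b0 →J2  (J1: bond 3 brought effort, rest push out)
b2 →I1  (J2: last free bond brings flow in)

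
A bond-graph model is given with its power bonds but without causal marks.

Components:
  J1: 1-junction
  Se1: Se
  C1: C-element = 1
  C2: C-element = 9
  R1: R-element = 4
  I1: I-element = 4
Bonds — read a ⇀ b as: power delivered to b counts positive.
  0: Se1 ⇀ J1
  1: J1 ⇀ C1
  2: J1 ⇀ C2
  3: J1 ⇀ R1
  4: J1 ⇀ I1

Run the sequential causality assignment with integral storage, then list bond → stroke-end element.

β0 |J1  (Se1 (Se) sets effort on bond)
β1 |J1  (C1 integral (e out))
β2 |J1  (C2: C, integral causality)
β4 |I1  (I1 outputs flow p/I1)
β3 |J1  (1-jn J1 has f-setter on 4)

#0 stroke at J1
#1 stroke at J1
#2 stroke at J1
#3 stroke at J1
#4 stroke at I1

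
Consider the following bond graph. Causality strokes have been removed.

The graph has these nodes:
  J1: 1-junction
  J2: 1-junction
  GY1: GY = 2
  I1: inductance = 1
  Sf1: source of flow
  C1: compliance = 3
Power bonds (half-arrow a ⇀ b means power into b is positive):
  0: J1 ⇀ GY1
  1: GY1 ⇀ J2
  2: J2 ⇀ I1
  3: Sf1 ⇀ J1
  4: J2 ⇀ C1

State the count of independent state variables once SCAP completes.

bond 3 stroke at Sf1  (Sf1 fixes flow; stroke at Sf1)
bond 0 stroke at J1  (J1: bond 3 brought flow, rest push out)
bond 1 stroke at J2  (through GY1, causality inverts; strokes same side of GY1)
bond 2 stroke at I1  (I1 integral (f out))
bond 4 stroke at J2  (J2 flow already set via bond 2)

2  (C1, I1 all integral)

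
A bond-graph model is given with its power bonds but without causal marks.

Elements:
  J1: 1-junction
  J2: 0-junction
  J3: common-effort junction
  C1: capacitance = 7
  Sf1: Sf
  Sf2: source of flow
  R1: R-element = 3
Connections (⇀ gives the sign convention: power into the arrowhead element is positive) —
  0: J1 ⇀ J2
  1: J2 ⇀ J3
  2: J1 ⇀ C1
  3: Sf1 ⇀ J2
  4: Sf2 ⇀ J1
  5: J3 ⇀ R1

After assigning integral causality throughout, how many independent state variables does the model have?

1  (C1 all integral)

bond 3 |Sf1  (Sf1 (Sf) sets flow on bond)
bond 4 |Sf2  (Sf2 fixes flow; stroke at Sf2)
bond 0 |J1  (J1 flow already set via bond 4)
bond 2 |J1  (J1 flow already set via bond 4)
bond 1 |J2  (closing 0-jn rule on J2)
bond 5 |J3  (J3: last free bond brings effort in)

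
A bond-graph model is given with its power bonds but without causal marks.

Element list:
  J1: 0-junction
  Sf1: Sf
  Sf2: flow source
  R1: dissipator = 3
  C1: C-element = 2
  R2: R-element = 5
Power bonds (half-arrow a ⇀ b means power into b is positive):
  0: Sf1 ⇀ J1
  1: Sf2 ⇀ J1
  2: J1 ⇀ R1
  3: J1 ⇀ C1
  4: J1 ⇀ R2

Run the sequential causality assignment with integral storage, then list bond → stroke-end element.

bond 0 stroke at Sf1  (Sf1 fixes flow; stroke at Sf1)
bond 1 stroke at Sf2  (Sf2 (Sf) sets flow on bond)
bond 3 stroke at J1  (prefer integral on C1)
bond 2 stroke at R1  (0-jn J1 has e-setter on 3)
bond 4 stroke at R2  (J1 effort already set via bond 3)

β0 →Sf1
β1 →Sf2
β2 →R1
β3 →J1
β4 →R2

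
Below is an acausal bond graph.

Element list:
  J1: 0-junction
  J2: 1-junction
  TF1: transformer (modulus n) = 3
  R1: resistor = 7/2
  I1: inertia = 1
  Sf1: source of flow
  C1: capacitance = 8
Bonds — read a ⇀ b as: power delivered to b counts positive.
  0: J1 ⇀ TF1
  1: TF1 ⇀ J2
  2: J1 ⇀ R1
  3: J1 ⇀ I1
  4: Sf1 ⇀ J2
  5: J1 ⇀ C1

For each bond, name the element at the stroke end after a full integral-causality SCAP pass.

#4 stroke at Sf1  (Sf1 (Sf) sets flow on bond)
#1 stroke at J2  (J2 flow already set via bond 4)
#0 stroke at TF1  (TF1 one-in-one-out from 1)
#3 stroke at I1  (prefer integral on I1)
#5 stroke at J1  (C1 outputs effort q/C1)
#2 stroke at R1  (common-e at J1 fixed by 5)

b0 |TF1
b1 |J2
b2 |R1
b3 |I1
b4 |Sf1
b5 |J1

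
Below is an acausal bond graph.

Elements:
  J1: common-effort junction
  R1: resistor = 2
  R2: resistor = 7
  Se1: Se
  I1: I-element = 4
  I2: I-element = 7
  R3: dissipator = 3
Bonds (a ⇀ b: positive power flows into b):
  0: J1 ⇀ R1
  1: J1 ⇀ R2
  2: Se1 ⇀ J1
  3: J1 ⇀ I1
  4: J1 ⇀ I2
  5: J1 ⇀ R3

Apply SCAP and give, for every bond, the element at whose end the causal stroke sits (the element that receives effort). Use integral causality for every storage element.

β0 stroke at R1
β1 stroke at R2
β2 stroke at J1
β3 stroke at I1
β4 stroke at I2
β5 stroke at R3

b2 →J1  (Se1 (Se) sets effort on bond)
b0 →R1  (common-e at J1 fixed by 2)
b1 →R2  (J1: bond 2 brought effort, rest push out)
b3 →I1  (common-e at J1 fixed by 2)
b4 →I2  (common-e at J1 fixed by 2)
b5 →R3  (0-jn J1 has e-setter on 2)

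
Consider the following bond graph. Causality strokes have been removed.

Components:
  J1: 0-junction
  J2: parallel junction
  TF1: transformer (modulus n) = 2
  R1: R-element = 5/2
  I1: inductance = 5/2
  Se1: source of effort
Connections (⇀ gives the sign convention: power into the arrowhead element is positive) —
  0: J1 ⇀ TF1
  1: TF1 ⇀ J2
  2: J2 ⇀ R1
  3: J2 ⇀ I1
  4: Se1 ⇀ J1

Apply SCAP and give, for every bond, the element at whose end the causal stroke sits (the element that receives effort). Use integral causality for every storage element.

bond 4 stroke at J1  (Se1 (Se) sets effort on bond)
bond 0 stroke at TF1  (J1: bond 4 brought effort, rest push out)
bond 1 stroke at J2  (TF1: transformer flips bond 0)
bond 2 stroke at R1  (J2: bond 1 brought effort, rest push out)
bond 3 stroke at I1  (0-jn J2 has e-setter on 1)

#0 stroke→TF1
#1 stroke→J2
#2 stroke→R1
#3 stroke→I1
#4 stroke→J1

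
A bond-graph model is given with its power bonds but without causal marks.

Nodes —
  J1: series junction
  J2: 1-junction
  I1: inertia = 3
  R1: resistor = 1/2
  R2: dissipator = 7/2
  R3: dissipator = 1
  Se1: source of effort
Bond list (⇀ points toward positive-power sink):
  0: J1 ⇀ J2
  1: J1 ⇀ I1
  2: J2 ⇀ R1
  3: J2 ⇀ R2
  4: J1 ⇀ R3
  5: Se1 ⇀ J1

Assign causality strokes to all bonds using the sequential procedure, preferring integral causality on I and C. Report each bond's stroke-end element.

#0 stroke at J1
#1 stroke at I1
#2 stroke at J2
#3 stroke at J2
#4 stroke at J1
#5 stroke at J1

β5 →J1  (Se1 fixes effort; stroke away)
β1 →I1  (I1: I, integral causality)
β0 →J1  (common-f at J1 fixed by 1)
β4 →J1  (J1: bond 1 brought flow, rest push out)
β2 →J2  (J2 flow already set via bond 0)
β3 →J2  (J2 flow already set via bond 0)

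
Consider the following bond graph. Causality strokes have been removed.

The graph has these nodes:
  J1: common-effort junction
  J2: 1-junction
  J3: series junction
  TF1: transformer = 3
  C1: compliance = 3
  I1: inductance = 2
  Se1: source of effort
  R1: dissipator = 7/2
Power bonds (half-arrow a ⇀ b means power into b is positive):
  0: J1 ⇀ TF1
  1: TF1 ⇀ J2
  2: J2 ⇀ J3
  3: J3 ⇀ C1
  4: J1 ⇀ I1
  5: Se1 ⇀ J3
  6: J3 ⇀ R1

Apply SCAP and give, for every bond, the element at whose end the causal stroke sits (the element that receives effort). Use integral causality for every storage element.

β5 |J3  (Se1 fixes effort; stroke away)
β3 |J3  (C1: C, integral causality)
β4 |I1  (I1 outputs flow p/I1)
β0 |J1  (J1 needs exactly one e-in)
β1 |TF1  (TF1: transformer flips bond 0)
β2 |J2  (J2: bond 1 brought flow, rest push out)
β6 |J3  (J3: bond 2 brought flow, rest push out)

bond 0 stroke at J1
bond 1 stroke at TF1
bond 2 stroke at J2
bond 3 stroke at J3
bond 4 stroke at I1
bond 5 stroke at J3
bond 6 stroke at J3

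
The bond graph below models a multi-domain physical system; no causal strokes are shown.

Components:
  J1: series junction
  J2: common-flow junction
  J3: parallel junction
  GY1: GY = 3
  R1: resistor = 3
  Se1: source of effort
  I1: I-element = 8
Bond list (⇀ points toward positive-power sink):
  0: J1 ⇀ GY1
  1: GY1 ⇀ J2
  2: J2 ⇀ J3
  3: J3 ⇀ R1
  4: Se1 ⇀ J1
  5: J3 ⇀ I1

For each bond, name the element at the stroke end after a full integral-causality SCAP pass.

bond 4 stroke at J1  (Se1 (Se) sets effort on bond)
bond 0 stroke at GY1  (only one flow-in slot at J1)
bond 1 stroke at GY1  (GY1: gyrator matches bond 0)
bond 2 stroke at J2  (J2: bond 1 brought flow, rest push out)
bond 5 stroke at I1  (I1 integral (f out))
bond 3 stroke at J3  (closing 0-jn rule on J3)

#0 stroke at GY1
#1 stroke at GY1
#2 stroke at J2
#3 stroke at J3
#4 stroke at J1
#5 stroke at I1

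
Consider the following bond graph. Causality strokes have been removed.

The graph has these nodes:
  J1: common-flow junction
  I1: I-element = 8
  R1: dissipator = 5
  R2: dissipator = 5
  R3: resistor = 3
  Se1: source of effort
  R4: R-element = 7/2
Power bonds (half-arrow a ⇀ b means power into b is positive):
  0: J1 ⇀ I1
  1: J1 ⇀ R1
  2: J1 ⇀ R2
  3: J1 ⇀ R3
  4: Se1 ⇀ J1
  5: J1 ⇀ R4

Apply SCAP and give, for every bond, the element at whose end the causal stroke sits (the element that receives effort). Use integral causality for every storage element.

b4 |J1  (Se1 (Se) sets effort on bond)
b0 |I1  (I1 integral (f out))
b1 |J1  (J1 flow already set via bond 0)
b2 |J1  (1-jn J1 has f-setter on 0)
b3 |J1  (J1: bond 0 brought flow, rest push out)
b5 |J1  (J1: bond 0 brought flow, rest push out)

β0 →I1
β1 →J1
β2 →J1
β3 →J1
β4 →J1
β5 →J1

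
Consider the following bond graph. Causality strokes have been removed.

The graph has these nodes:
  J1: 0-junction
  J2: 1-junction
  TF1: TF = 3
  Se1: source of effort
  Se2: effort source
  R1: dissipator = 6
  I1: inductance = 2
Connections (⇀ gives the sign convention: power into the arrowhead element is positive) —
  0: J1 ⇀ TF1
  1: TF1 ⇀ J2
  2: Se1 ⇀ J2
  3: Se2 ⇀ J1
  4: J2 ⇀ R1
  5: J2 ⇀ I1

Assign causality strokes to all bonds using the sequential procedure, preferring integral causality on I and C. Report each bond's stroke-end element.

bond 2 →J2  (source Se1 imposes e)
bond 3 →J1  (source Se2 imposes e)
bond 0 →TF1  (J1 effort already set via bond 3)
bond 1 →J2  (TF1: transformer flips bond 0)
bond 5 →I1  (I1 integral (f out))
bond 4 →J2  (1-jn J2 has f-setter on 5)

β0 →TF1
β1 →J2
β2 →J2
β3 →J1
β4 →J2
β5 →I1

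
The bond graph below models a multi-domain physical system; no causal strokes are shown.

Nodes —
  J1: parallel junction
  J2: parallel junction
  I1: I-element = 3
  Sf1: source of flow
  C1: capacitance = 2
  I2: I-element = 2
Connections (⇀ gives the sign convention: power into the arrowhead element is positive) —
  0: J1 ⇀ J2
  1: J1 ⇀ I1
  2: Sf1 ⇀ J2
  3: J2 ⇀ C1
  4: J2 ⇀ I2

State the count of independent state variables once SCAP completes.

bond 2 stroke→Sf1  (Sf1 (Sf) sets flow on bond)
bond 1 stroke→I1  (I1 outputs flow p/I1)
bond 0 stroke→J1  (J1: last free bond brings effort in)
bond 3 stroke→J2  (prefer integral on C1)
bond 4 stroke→I2  (J2: bond 3 brought effort, rest push out)

3  (C1, I1, I2 all integral)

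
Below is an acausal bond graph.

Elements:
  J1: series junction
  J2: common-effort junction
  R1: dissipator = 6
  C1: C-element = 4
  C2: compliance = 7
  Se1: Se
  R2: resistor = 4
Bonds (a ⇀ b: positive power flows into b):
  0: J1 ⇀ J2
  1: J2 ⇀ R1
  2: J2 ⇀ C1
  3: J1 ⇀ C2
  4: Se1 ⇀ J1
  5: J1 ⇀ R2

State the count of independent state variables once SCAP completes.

2  (C1, C2 all integral)

bond 4 stroke at J1  (Se1 fixes effort; stroke away)
bond 2 stroke at J2  (C1 outputs effort q/C1)
bond 0 stroke at J1  (0-jn J2 has e-setter on 2)
bond 1 stroke at R1  (common-e at J2 fixed by 2)
bond 3 stroke at J1  (C2 outputs effort q/C2)
bond 5 stroke at R2  (J1 needs exactly one f-in)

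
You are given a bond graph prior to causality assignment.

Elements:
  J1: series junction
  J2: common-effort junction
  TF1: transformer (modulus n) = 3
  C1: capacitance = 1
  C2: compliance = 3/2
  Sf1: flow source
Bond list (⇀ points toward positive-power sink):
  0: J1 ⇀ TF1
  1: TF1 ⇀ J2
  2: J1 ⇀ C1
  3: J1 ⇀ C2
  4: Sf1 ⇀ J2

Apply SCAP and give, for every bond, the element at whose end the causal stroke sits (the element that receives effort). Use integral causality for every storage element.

#4 stroke at Sf1  (source Sf1 imposes f)
#1 stroke at J2  (only one effort-in slot at J2)
#0 stroke at TF1  (TF1 one-in-one-out from 1)
#2 stroke at J1  (common-f at J1 fixed by 0)
#3 stroke at J1  (1-jn J1 has f-setter on 0)

#0 →TF1
#1 →J2
#2 →J1
#3 →J1
#4 →Sf1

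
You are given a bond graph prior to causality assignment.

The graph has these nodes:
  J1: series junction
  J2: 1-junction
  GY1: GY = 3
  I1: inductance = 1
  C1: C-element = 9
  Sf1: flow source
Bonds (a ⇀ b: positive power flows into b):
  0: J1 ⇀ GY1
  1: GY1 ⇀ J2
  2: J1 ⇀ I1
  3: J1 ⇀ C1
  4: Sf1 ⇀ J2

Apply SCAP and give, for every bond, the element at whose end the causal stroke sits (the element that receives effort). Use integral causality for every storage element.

bond 4 stroke at Sf1  (Sf1 fixes flow; stroke at Sf1)
bond 1 stroke at J2  (J2 flow already set via bond 4)
bond 0 stroke at J1  (GY1: gyrator matches bond 1)
bond 2 stroke at I1  (I1 integral (f out))
bond 3 stroke at J1  (J1 flow already set via bond 2)

#0 |J1
#1 |J2
#2 |I1
#3 |J1
#4 |Sf1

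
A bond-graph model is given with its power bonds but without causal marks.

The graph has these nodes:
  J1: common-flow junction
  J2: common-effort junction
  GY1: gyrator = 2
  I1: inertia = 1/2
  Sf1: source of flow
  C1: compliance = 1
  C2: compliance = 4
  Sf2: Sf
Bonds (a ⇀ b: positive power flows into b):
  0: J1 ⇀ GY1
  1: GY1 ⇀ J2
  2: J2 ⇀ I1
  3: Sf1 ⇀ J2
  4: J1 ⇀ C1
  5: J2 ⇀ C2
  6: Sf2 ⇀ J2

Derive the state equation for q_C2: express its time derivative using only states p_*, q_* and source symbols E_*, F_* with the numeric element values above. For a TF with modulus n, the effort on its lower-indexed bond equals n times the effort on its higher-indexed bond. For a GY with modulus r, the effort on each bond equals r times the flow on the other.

dq_C2/dt = F_Sf1 + F_Sf2 - 2*p_I1 - q_C1/2

#3 stroke at Sf1  (Sf1: flow source, stroke at near end)
#6 stroke at Sf2  (Sf2: flow source, stroke at near end)
#2 stroke at I1  (I1: I, integral causality)
#4 stroke at J1  (C1: C, integral causality)
#0 stroke at GY1  (closing 1-jn rule on J1)
#1 stroke at GY1  (through GY1, causality inverts; strokes same side of GY1)
#5 stroke at J2  (J2: last free bond brings effort in)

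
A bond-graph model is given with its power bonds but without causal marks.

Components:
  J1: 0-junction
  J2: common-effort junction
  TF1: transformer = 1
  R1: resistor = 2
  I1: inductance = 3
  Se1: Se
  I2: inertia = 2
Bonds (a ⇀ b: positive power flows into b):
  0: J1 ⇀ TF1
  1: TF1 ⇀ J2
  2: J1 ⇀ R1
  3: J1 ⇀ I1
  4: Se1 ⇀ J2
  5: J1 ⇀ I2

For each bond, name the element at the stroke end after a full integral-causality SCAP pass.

#0 |J1
#1 |TF1
#2 |R1
#3 |I1
#4 |J2
#5 |I2

#4 stroke at J2  (source Se1 imposes e)
#1 stroke at TF1  (common-e at J2 fixed by 4)
#0 stroke at J1  (TF1: transformer flips bond 1)
#2 stroke at R1  (J1 effort already set via bond 0)
#3 stroke at I1  (J1 effort already set via bond 0)
#5 stroke at I2  (J1 effort already set via bond 0)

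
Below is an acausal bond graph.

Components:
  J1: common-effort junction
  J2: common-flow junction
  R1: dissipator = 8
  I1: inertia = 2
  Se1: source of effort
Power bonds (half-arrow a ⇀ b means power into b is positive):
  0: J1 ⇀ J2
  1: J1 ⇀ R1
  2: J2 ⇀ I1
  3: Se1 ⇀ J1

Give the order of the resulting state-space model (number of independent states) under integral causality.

bond 3 |J1  (Se1: effort source, stroke at far end)
bond 0 |J2  (J1 effort already set via bond 3)
bond 1 |R1  (common-e at J1 fixed by 3)
bond 2 |I1  (J2: last free bond brings flow in)

1  (I1 all integral)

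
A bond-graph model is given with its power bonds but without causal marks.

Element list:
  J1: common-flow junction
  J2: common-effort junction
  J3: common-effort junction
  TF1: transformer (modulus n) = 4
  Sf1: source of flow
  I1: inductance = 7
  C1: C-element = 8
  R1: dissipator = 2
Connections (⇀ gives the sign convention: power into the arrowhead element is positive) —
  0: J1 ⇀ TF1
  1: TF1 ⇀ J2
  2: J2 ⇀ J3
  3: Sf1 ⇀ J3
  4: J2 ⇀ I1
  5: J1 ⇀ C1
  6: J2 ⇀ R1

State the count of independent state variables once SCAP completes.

2  (C1, I1 all integral)

bond 3 |Sf1  (Sf1 fixes flow; stroke at Sf1)
bond 2 |J3  (closing 0-jn rule on J3)
bond 4 |I1  (I1 integral (f out))
bond 5 |J1  (prefer integral on C1)
bond 0 |TF1  (J1: last free bond brings flow in)
bond 1 |J2  (TF TF1: opposite of bond 0)
bond 6 |R1  (common-e at J2 fixed by 1)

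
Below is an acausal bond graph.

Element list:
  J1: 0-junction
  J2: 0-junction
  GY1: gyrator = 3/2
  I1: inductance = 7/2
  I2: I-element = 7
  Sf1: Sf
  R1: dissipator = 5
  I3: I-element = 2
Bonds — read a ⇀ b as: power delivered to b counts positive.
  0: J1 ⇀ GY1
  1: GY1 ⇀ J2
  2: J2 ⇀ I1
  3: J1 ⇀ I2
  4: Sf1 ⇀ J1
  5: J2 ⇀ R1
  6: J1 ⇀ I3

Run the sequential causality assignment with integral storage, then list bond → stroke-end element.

β4 stroke→Sf1  (source Sf1 imposes f)
β2 stroke→I1  (prefer integral on I1)
β3 stroke→I2  (prefer integral on I2)
β6 stroke→I3  (prefer integral on I3)
β0 stroke→J1  (J1 needs exactly one e-in)
β1 stroke→J2  (GY GY1: same side as bond 0)
β5 stroke→R1  (J2: bond 1 brought effort, rest push out)

β0 stroke→J1
β1 stroke→J2
β2 stroke→I1
β3 stroke→I2
β4 stroke→Sf1
β5 stroke→R1
β6 stroke→I3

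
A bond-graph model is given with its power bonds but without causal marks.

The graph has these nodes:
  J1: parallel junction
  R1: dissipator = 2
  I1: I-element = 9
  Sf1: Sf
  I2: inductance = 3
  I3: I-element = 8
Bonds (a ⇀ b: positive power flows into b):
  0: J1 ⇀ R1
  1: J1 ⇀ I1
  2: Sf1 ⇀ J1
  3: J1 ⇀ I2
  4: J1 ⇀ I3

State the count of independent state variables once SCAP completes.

b2 stroke at Sf1  (source Sf1 imposes f)
b1 stroke at I1  (prefer integral on I1)
b3 stroke at I2  (I2: I, integral causality)
b4 stroke at I3  (I3: I, integral causality)
b0 stroke at J1  (closing 0-jn rule on J1)

3  (I1, I2, I3 all integral)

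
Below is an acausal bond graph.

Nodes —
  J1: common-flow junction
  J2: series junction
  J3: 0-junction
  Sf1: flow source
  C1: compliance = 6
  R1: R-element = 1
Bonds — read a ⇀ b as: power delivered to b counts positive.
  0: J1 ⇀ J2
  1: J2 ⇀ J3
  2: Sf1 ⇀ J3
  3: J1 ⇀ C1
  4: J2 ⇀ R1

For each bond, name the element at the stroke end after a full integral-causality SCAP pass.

#0 stroke→J2
#1 stroke→J3
#2 stroke→Sf1
#3 stroke→J1
#4 stroke→J2

β2 |Sf1  (Sf1: flow source, stroke at near end)
β1 |J3  (only one effort-in slot at J3)
β0 |J2  (1-jn J2 has f-setter on 1)
β4 |J2  (common-f at J2 fixed by 1)
β3 |J1  (J1: bond 0 brought flow, rest push out)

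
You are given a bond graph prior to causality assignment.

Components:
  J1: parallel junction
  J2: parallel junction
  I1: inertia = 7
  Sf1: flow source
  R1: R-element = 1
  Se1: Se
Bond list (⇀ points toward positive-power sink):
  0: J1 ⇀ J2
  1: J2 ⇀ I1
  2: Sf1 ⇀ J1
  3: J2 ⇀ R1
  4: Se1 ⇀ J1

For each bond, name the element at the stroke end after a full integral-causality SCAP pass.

b2 |Sf1  (source Sf1 imposes f)
b4 |J1  (Se1: effort source, stroke at far end)
b0 |J2  (0-jn J1 has e-setter on 4)
b1 |I1  (common-e at J2 fixed by 0)
b3 |R1  (0-jn J2 has e-setter on 0)

#0 stroke at J2
#1 stroke at I1
#2 stroke at Sf1
#3 stroke at R1
#4 stroke at J1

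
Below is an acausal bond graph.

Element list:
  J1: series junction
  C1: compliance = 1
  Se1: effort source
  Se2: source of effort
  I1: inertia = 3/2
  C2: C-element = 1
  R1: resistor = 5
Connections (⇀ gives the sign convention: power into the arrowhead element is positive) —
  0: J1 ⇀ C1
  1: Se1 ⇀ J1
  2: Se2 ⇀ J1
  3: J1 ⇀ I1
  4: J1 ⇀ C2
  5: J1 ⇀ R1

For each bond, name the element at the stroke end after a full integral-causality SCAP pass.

b1 →J1  (Se1 (Se) sets effort on bond)
b2 →J1  (Se2: effort source, stroke at far end)
b0 →J1  (C1 outputs effort q/C1)
b3 →I1  (I1 outputs flow p/I1)
b4 →J1  (J1: bond 3 brought flow, rest push out)
b5 →J1  (J1: bond 3 brought flow, rest push out)

#0 |J1
#1 |J1
#2 |J1
#3 |I1
#4 |J1
#5 |J1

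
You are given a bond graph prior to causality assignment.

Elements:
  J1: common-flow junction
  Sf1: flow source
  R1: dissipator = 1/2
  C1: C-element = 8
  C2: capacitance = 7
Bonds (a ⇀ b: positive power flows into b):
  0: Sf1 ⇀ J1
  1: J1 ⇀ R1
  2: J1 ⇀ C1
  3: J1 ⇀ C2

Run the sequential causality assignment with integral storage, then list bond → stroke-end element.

β0 stroke→Sf1
β1 stroke→J1
β2 stroke→J1
β3 stroke→J1

b0 stroke at Sf1  (source Sf1 imposes f)
b1 stroke at J1  (J1 flow already set via bond 0)
b2 stroke at J1  (1-jn J1 has f-setter on 0)
b3 stroke at J1  (common-f at J1 fixed by 0)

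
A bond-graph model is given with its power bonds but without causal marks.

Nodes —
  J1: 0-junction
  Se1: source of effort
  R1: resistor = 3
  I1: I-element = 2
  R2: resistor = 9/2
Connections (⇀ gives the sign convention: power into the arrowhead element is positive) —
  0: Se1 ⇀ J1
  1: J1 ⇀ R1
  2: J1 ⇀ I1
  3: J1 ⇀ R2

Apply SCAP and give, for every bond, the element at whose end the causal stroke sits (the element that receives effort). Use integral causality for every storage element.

bond 0 stroke→J1  (source Se1 imposes e)
bond 1 stroke→R1  (common-e at J1 fixed by 0)
bond 2 stroke→I1  (J1 effort already set via bond 0)
bond 3 stroke→R2  (0-jn J1 has e-setter on 0)

bond 0 |J1
bond 1 |R1
bond 2 |I1
bond 3 |R2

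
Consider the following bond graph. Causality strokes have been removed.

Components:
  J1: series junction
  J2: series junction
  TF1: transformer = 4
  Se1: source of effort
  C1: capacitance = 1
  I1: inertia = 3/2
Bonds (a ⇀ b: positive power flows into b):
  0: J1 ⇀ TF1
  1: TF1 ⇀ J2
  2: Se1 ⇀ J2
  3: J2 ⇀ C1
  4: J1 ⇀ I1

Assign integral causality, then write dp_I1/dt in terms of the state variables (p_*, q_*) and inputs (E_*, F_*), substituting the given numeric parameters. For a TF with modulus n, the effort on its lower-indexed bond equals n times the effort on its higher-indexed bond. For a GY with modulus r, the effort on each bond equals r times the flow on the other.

β2 stroke→J2  (source Se1 imposes e)
β3 stroke→J2  (C1 integral (e out))
β1 stroke→TF1  (closing 1-jn rule on J2)
β0 stroke→J1  (TF1: transformer flips bond 1)
β4 stroke→I1  (J1: last free bond brings flow in)

dp_I1/dt = 4*E_Se1 - 4*q_C1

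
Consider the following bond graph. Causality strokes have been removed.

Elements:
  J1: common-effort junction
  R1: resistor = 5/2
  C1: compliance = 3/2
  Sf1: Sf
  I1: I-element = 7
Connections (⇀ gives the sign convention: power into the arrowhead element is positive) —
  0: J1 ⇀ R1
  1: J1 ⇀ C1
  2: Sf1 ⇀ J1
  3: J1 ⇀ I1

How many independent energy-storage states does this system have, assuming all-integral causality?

2  (C1, I1 all integral)

β2 →Sf1  (Sf1 (Sf) sets flow on bond)
β1 →J1  (C1: C, integral causality)
β0 →R1  (J1: bond 1 brought effort, rest push out)
β3 →I1  (common-e at J1 fixed by 1)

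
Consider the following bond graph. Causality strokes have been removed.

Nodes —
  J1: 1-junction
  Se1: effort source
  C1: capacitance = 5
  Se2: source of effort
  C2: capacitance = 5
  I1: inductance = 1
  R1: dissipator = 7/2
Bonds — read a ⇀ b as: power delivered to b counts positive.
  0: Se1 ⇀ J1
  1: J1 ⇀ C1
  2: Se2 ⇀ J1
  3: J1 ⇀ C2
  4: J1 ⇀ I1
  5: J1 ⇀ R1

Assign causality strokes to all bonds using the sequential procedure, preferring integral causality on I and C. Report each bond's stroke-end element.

b0 stroke→J1  (Se1 fixes effort; stroke away)
b2 stroke→J1  (Se2: effort source, stroke at far end)
b1 stroke→J1  (C1 outputs effort q/C1)
b3 stroke→J1  (C2: C, integral causality)
b4 stroke→I1  (prefer integral on I1)
b5 stroke→J1  (common-f at J1 fixed by 4)

#0 stroke at J1
#1 stroke at J1
#2 stroke at J1
#3 stroke at J1
#4 stroke at I1
#5 stroke at J1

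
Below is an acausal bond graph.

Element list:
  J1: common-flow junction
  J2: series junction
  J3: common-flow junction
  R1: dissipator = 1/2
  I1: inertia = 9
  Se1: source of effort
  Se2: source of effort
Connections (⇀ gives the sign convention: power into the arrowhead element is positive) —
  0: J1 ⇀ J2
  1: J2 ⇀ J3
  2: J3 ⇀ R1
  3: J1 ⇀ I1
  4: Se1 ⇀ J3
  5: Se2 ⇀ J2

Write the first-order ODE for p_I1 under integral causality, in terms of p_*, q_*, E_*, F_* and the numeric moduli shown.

bond 4 stroke→J3  (Se1 (Se) sets effort on bond)
bond 5 stroke→J2  (source Se2 imposes e)
bond 3 stroke→I1  (prefer integral on I1)
bond 0 stroke→J1  (J1 flow already set via bond 3)
bond 1 stroke→J2  (1-jn J2 has f-setter on 0)
bond 2 stroke→J3  (1-jn J3 has f-setter on 1)

dp_I1/dt = E_Se1 + E_Se2 - p_I1/18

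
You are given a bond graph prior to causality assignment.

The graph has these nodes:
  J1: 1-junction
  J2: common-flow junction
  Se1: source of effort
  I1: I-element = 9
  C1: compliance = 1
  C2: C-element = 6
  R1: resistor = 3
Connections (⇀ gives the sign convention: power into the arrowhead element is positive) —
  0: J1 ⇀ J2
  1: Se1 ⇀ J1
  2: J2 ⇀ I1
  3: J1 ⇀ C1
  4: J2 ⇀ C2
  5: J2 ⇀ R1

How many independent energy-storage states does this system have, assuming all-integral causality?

3  (C1, C2, I1 all integral)

b1 →J1  (source Se1 imposes e)
b2 →I1  (I1: I, integral causality)
b0 →J2  (J2: bond 2 brought flow, rest push out)
b4 →J2  (1-jn J2 has f-setter on 2)
b5 →J2  (common-f at J2 fixed by 2)
b3 →J1  (J1: bond 0 brought flow, rest push out)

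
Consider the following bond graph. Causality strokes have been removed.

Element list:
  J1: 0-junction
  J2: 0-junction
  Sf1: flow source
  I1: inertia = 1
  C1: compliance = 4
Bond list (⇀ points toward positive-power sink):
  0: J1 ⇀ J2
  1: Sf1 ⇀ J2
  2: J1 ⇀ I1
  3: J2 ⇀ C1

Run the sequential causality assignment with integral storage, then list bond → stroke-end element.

b0 stroke→J1
b1 stroke→Sf1
b2 stroke→I1
b3 stroke→J2

bond 1 stroke→Sf1  (source Sf1 imposes f)
bond 2 stroke→I1  (I1: I, integral causality)
bond 0 stroke→J1  (only one effort-in slot at J1)
bond 3 stroke→J2  (only one effort-in slot at J2)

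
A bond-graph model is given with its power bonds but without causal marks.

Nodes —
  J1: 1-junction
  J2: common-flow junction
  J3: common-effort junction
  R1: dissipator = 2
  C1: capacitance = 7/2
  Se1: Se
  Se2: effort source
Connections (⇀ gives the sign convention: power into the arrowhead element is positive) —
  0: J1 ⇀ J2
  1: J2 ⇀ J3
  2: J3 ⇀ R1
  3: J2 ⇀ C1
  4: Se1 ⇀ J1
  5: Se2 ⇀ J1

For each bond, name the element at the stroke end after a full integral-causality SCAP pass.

#0 |J2
#1 |J3
#2 |R1
#3 |J2
#4 |J1
#5 |J1

#4 |J1  (Se1 (Se) sets effort on bond)
#5 |J1  (source Se2 imposes e)
#0 |J2  (J1: last free bond brings flow in)
#3 |J2  (prefer integral on C1)
#1 |J3  (J2 needs exactly one f-in)
#2 |R1  (0-jn J3 has e-setter on 1)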